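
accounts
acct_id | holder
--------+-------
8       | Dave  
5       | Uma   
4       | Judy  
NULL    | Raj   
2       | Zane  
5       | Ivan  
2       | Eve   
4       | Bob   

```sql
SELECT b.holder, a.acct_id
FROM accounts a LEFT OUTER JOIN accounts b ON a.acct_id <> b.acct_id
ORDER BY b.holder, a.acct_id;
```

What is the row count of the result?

37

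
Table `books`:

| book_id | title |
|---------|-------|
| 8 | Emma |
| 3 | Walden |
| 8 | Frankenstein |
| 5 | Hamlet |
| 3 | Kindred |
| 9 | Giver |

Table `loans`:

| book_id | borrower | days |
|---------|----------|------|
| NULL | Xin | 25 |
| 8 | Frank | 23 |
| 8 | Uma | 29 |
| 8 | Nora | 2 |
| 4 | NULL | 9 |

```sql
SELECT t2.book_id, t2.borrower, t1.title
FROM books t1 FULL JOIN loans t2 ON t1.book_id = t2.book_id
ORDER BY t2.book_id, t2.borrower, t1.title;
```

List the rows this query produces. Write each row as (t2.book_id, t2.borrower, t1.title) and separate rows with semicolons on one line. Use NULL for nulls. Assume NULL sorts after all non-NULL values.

(4, NULL, NULL); (8, Frank, Emma); (8, Frank, Frankenstein); (8, Nora, Emma); (8, Nora, Frankenstein); (8, Uma, Emma); (8, Uma, Frankenstein); (NULL, Xin, NULL); (NULL, NULL, Giver); (NULL, NULL, Hamlet); (NULL, NULL, Kindred); (NULL, NULL, Walden)

FULL OUTER JOIN keeps every row from both sides; unmatched rows get NULL for the other side's columns.
Matching on t1.book_id = t2.book_id. A NULL in a compared column never satisfies the condition.
Matched pairs: 6; unmatched t1 rows kept: 4; unmatched t2 rows kept: 2.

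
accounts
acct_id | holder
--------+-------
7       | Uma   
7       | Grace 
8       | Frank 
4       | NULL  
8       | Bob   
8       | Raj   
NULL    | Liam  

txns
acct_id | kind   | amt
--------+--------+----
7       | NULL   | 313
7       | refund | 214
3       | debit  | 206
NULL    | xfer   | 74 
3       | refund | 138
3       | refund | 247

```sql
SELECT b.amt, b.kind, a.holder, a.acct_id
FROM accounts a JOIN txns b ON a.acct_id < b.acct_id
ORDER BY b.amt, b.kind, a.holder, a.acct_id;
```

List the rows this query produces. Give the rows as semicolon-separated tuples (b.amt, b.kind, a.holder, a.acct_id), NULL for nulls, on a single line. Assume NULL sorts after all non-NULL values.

(214, refund, NULL, 4); (313, NULL, NULL, 4)

INNER JOIN keeps only pairs where the ON condition holds.
Matching on a.acct_id < b.acct_id. A NULL in a compared column never satisfies the condition.
- a (acct_id=7) has no partner → excluded.
- a (acct_id=7) has no partner → excluded.
- a (acct_id=8) has no partner → excluded.
- a (acct_id=4) pairs with 2 row(s) of b.
- a (acct_id=8) has no partner → excluded.
- a (acct_id=8) has no partner → excluded.
- a (acct_id=NULL) has no partner → excluded.
After projecting and ordering:
b.amt | b.kind | a.holder | a.acct_id
214 | refund | NULL | 4
313 | NULL | NULL | 4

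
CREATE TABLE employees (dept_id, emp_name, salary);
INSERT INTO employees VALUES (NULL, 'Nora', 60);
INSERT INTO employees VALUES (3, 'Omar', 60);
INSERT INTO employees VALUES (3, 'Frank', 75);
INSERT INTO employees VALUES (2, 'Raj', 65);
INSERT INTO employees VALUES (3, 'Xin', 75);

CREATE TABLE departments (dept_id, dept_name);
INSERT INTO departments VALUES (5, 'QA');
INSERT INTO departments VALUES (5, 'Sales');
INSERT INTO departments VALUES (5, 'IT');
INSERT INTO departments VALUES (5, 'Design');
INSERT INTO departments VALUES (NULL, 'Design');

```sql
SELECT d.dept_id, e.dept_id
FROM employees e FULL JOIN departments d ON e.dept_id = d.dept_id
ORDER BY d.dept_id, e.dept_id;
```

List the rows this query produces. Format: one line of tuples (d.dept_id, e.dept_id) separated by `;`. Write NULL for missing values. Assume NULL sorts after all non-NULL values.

FULL OUTER JOIN keeps every row from both sides; unmatched rows get NULL for the other side's columns.
Matching on e.dept_id = d.dept_id. A NULL in a compared column never satisfies the condition.
- e row (dept_id=NULL): no match → kept, d columns NULL.
- e row (dept_id=3): no match → kept, d columns NULL.
- e row (dept_id=3): no match → kept, d columns NULL.
- e row (dept_id=2): no match → kept, d columns NULL.
- e row (dept_id=3): no match → kept, d columns NULL.
- 5 row(s) from d found no e partner → padded with NULL.
After projecting and ordering:
d.dept_id | e.dept_id
5 | NULL
5 | NULL
5 | NULL
5 | NULL
NULL | 2
NULL | 3
NULL | 3
NULL | 3
NULL | NULL
NULL | NULL

(5, NULL); (5, NULL); (5, NULL); (5, NULL); (NULL, 2); (NULL, 3); (NULL, 3); (NULL, 3); (NULL, NULL); (NULL, NULL)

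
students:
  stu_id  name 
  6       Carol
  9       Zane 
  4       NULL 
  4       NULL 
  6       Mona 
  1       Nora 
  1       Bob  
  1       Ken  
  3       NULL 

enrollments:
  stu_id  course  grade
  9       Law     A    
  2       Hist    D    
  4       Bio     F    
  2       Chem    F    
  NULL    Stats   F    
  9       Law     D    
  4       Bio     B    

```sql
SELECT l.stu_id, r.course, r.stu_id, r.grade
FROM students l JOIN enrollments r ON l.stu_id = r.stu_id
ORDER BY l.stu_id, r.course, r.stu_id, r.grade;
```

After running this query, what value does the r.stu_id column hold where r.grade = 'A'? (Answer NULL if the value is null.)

9

INNER JOIN keeps only pairs where the ON condition holds.
Matching on l.stu_id = r.stu_id. A NULL in a compared column never satisfies the condition.
Matched pairs: 6.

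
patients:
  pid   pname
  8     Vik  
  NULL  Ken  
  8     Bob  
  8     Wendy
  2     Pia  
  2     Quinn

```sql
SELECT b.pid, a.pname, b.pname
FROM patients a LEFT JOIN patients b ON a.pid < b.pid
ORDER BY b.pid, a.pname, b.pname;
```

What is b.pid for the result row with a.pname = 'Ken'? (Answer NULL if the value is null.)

LEFT JOIN keeps every row from `patients a`; unmatched rows get NULL for `patients b`'s columns.
Matching on a.pid < b.pid. A NULL in a compared column never satisfies the condition.
- a row (pid=8): no match → kept, b columns NULL.
- a row (pid=NULL): no match → kept, b columns NULL.
- a row (pid=8): no match → kept, b columns NULL.
- a row (pid=8): no match → kept, b columns NULL.
- a row (pid=2): matches 3 b row(s) → 3 output row(s).
- a row (pid=2): matches 3 b row(s) → 3 output row(s).

NULL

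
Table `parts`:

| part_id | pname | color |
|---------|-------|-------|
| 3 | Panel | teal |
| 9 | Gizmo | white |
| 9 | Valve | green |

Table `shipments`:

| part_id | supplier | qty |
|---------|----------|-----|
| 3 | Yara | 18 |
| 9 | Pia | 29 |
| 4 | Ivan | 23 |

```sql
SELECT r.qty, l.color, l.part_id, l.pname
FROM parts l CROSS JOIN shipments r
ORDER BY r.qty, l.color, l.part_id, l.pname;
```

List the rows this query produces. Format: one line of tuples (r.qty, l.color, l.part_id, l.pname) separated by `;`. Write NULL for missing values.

CROSS JOIN pairs every row of `parts` with every row of `shipments`: 3 × 3 = 9 rows.

(18, green, 9, Valve); (18, teal, 3, Panel); (18, white, 9, Gizmo); (23, green, 9, Valve); (23, teal, 3, Panel); (23, white, 9, Gizmo); (29, green, 9, Valve); (29, teal, 3, Panel); (29, white, 9, Gizmo)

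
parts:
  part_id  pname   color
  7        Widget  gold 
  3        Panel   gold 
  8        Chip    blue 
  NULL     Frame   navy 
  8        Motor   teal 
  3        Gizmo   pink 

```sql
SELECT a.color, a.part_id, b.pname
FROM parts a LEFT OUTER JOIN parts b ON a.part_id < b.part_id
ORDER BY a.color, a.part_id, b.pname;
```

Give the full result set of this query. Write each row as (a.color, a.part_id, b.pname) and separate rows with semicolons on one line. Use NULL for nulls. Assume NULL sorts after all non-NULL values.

LEFT JOIN keeps every row from `parts a`; unmatched rows get NULL for `parts b`'s columns.
Matching on a.part_id < b.part_id. A NULL in a compared column never satisfies the condition.
Matched pairs: 8; unmatched a rows kept: 3.

(blue, 8, NULL); (gold, 3, Chip); (gold, 3, Motor); (gold, 3, Widget); (gold, 7, Chip); (gold, 7, Motor); (navy, NULL, NULL); (pink, 3, Chip); (pink, 3, Motor); (pink, 3, Widget); (teal, 8, NULL)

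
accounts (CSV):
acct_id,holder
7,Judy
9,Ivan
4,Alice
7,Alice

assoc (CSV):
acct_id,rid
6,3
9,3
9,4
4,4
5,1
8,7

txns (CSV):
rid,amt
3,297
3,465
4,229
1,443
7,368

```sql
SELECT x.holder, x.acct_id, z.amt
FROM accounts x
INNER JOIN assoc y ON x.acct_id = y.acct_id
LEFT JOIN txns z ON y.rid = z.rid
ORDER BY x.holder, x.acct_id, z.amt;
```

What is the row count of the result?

4

Joins associate left-to-right: accounts INNER JOIN assoc on acct_id gives 3 intermediate row(s).
Then LEFT JOIN `txns z` on rid: each of those 3 rows is kept; rows whose y.rid has no match in z get NULL for z's columns.
Result: 4 row(s).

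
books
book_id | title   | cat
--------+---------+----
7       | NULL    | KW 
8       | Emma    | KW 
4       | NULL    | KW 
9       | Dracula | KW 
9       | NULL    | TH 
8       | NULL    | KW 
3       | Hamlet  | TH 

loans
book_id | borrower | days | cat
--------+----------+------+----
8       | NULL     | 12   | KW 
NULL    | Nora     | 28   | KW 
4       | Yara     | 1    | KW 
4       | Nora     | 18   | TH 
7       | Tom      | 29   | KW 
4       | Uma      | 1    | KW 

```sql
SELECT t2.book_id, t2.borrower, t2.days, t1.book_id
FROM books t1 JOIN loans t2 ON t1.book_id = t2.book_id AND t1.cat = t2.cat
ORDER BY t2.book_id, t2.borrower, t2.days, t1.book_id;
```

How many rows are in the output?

5

INNER JOIN keeps only pairs where the ON condition holds.
Matching on t1.book_id = t2.book_id AND t1.cat = t2.cat. A NULL in a compared column never satisfies the condition.
Matched pairs: 5.
Total: 5 rows.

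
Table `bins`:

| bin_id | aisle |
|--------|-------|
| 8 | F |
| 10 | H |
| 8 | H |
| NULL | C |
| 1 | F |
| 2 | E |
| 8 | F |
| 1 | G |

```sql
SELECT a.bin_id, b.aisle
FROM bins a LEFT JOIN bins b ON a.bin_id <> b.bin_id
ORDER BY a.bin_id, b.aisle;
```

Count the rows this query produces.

35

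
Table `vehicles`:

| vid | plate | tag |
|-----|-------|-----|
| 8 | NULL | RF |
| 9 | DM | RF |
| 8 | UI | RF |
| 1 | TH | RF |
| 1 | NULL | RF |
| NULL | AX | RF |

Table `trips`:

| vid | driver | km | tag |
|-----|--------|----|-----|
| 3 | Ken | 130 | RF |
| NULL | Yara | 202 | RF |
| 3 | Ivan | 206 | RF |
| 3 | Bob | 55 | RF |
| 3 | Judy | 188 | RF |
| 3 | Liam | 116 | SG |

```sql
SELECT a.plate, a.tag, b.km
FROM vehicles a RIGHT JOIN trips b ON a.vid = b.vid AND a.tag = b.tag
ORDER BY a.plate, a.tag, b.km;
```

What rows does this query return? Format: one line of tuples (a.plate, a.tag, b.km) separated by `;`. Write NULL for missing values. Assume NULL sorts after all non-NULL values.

(NULL, NULL, 55); (NULL, NULL, 116); (NULL, NULL, 130); (NULL, NULL, 188); (NULL, NULL, 202); (NULL, NULL, 206)

RIGHT JOIN keeps every row from `trips`; unmatched rows get NULL for `vehicles`'s columns.
Matching on a.vid = b.vid AND a.tag = b.tag. A NULL in a compared column never satisfies the condition.
- vid=8, tag=RF: no matching b row.
- vid=9, tag=RF: no matching b row.
- vid=8, tag=RF: no matching b row.
- vid=1, tag=RF: no matching b row.
- vid=1, tag=RF: no matching b row.
- vid=NULL, tag=RF: no matching b row.
- plus 6 unmatched b row(s), each kept with NULL a columns.
After projecting and ordering:
a.plate | a.tag | b.km
NULL | NULL | 55
NULL | NULL | 116
NULL | NULL | 130
NULL | NULL | 188
NULL | NULL | 202
NULL | NULL | 206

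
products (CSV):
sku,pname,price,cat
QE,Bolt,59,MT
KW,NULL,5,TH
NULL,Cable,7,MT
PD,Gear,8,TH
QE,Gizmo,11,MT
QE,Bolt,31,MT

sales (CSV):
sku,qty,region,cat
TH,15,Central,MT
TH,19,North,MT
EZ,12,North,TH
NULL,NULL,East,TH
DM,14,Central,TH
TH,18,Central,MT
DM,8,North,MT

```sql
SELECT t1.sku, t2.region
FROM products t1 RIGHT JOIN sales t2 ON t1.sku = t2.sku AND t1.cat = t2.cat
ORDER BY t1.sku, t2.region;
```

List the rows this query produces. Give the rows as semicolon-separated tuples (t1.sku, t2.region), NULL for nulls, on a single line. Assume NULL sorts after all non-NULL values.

(NULL, Central); (NULL, Central); (NULL, Central); (NULL, East); (NULL, North); (NULL, North); (NULL, North)

RIGHT JOIN keeps every row from `sales`; unmatched rows get NULL for `products`'s columns.
Matching on t1.sku = t2.sku AND t1.cat = t2.cat. A NULL in a compared column never satisfies the condition.
Matched pairs: 0; unmatched t2 rows kept: 7.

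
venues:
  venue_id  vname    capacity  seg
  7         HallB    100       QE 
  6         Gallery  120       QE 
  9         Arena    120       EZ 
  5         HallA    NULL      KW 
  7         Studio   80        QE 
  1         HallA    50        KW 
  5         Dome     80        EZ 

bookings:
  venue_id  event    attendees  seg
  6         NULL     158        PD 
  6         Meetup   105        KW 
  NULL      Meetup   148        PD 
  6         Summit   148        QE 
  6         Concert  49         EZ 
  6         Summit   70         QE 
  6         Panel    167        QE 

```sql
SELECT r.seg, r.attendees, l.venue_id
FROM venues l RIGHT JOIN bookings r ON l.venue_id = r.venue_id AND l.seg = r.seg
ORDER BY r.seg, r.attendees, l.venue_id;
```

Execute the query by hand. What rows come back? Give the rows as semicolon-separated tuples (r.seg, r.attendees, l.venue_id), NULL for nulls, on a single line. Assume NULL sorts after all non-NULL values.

RIGHT JOIN keeps every row from `bookings`; unmatched rows get NULL for `venues`'s columns.
Matching on l.venue_id = r.venue_id AND l.seg = r.seg. A NULL in a compared column never satisfies the condition.
- l (venue_id=7, seg=QE) has no partner in r.
- l (venue_id=6, seg=QE) pairs with 3 row(s) of r.
- l (venue_id=9, seg=EZ) has no partner in r.
- l (venue_id=5, seg=KW) has no partner in r.
- l (venue_id=7, seg=QE) has no partner in r.
- l (venue_id=1, seg=KW) has no partner in r.
- l (venue_id=5, seg=EZ) has no partner in r.
- 4 row(s) from r found no l partner → padded with NULL.
After projecting and ordering:
r.seg | r.attendees | l.venue_id
EZ | 49 | NULL
KW | 105 | NULL
PD | 148 | NULL
PD | 158 | NULL
QE | 70 | 6
QE | 148 | 6
QE | 167 | 6

(EZ, 49, NULL); (KW, 105, NULL); (PD, 148, NULL); (PD, 158, NULL); (QE, 70, 6); (QE, 148, 6); (QE, 167, 6)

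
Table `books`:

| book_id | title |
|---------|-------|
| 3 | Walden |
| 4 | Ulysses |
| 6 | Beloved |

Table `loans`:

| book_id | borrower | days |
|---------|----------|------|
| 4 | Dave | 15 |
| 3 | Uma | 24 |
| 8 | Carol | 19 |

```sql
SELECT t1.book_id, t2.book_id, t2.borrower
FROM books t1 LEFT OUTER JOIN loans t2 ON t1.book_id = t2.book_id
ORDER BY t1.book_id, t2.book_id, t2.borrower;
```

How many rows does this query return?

3

LEFT JOIN keeps every row from `books`; unmatched rows get NULL for `loans`'s columns.
Matching on t1.book_id = t2.book_id.
Matched pairs: 2; unmatched t1 rows kept: 1.
Total: 2 matched + 1 padded = 3 rows.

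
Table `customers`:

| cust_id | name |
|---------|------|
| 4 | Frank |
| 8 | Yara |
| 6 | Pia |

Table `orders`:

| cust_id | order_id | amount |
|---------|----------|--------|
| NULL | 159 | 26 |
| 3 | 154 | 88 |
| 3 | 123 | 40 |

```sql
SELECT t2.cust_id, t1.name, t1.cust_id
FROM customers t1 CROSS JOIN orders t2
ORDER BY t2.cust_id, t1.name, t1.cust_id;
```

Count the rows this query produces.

CROSS JOIN pairs every row of `customers` with every row of `orders`: 3 × 3 = 9 rows.

9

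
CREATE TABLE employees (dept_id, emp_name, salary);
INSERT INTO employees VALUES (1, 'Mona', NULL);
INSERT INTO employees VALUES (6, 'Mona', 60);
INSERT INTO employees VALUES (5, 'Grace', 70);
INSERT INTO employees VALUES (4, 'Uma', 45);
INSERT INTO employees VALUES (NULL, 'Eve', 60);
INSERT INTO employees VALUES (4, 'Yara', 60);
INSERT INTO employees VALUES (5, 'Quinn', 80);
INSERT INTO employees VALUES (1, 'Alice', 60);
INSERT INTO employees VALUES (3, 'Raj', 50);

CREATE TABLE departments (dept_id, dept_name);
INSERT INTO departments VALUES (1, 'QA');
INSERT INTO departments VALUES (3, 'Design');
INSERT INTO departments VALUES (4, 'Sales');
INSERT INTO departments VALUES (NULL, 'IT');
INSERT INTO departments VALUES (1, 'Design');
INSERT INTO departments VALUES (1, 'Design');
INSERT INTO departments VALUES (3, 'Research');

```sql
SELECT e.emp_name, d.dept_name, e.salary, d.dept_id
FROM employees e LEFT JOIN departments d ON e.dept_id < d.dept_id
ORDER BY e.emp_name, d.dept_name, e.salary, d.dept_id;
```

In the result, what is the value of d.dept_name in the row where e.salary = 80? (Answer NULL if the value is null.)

NULL

LEFT JOIN keeps every row from `employees`; unmatched rows get NULL for `departments`'s columns.
Matching on e.dept_id < d.dept_id. A NULL in a compared column never satisfies the condition.
- dept_id=1: 3 matching d row(s), so 3 row(s) emitted.
- dept_id=6: no d row matches, row kept with d columns NULL.
- dept_id=5: no d row matches, row kept with d columns NULL.
- dept_id=4: no d row matches, row kept with d columns NULL.
- dept_id=NULL: no d row matches, row kept with d columns NULL.
- dept_id=4: no d row matches, row kept with d columns NULL.
- dept_id=5: no d row matches, row kept with d columns NULL.
- dept_id=1: 3 matching d row(s), so 3 row(s) emitted.
- dept_id=3: 1 matching d row(s), so 1 row(s) emitted.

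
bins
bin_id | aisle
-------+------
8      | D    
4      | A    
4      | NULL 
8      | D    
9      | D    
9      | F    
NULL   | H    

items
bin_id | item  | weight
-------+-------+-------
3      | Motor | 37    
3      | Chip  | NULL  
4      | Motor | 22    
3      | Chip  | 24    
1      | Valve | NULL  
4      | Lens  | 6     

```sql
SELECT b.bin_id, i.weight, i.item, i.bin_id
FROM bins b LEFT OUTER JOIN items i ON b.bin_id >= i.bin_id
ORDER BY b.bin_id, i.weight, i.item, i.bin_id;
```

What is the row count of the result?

37

LEFT JOIN keeps every row from `bins`; unmatched rows get NULL for `items`'s columns.
Matching on b.bin_id >= i.bin_id. A NULL in a compared column never satisfies the condition.
- bin_id=8: 6 matching i row(s), so 6 row(s) emitted.
- bin_id=4: 6 matching i row(s), so 6 row(s) emitted.
- bin_id=4: 6 matching i row(s), so 6 row(s) emitted.
- bin_id=8: 6 matching i row(s), so 6 row(s) emitted.
- bin_id=9: 6 matching i row(s), so 6 row(s) emitted.
- bin_id=9: 6 matching i row(s), so 6 row(s) emitted.
- bin_id=NULL: no i row matches, row kept with i columns NULL.
Total: 36 matched + 1 padded = 37 rows.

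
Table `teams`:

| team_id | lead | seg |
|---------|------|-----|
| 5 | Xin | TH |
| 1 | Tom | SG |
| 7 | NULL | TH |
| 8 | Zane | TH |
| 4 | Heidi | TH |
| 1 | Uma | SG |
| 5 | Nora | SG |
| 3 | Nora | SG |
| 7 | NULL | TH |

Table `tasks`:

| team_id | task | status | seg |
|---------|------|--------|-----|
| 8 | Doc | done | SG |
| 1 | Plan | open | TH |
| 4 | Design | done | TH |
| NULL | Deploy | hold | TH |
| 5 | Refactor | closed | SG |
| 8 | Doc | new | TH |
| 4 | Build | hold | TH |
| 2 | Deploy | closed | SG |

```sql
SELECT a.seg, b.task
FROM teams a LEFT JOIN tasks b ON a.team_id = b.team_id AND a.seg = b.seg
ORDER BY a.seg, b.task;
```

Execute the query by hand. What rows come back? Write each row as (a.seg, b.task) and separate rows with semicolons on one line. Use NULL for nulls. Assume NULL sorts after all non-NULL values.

LEFT JOIN keeps every row from `teams`; unmatched rows get NULL for `tasks`'s columns.
Matching on a.team_id = b.team_id AND a.seg = b.seg. A NULL in a compared column never satisfies the condition.
- a (team_id=5, seg=TH) has no partner → padded with NULL.
- a (team_id=1, seg=SG) has no partner → padded with NULL.
- a (team_id=7, seg=TH) has no partner → padded with NULL.
- a (team_id=8, seg=TH) pairs with 1 row(s) of b.
- a (team_id=4, seg=TH) pairs with 2 row(s) of b.
- a (team_id=1, seg=SG) has no partner → padded with NULL.
- a (team_id=5, seg=SG) pairs with 1 row(s) of b.
- a (team_id=3, seg=SG) has no partner → padded with NULL.
- a (team_id=7, seg=TH) has no partner → padded with NULL.
After projecting and ordering:
a.seg | b.task
SG | Refactor
SG | NULL
SG | NULL
SG | NULL
TH | Build
TH | Design
TH | Doc
TH | NULL
TH | NULL
TH | NULL

(SG, Refactor); (SG, NULL); (SG, NULL); (SG, NULL); (TH, Build); (TH, Design); (TH, Doc); (TH, NULL); (TH, NULL); (TH, NULL)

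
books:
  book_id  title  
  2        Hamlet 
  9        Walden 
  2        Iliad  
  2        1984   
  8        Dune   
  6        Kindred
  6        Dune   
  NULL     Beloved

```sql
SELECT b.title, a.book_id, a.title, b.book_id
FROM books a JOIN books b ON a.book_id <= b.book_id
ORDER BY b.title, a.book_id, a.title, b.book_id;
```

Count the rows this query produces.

32

INNER JOIN keeps only pairs where the ON condition holds.
Matching on a.book_id <= b.book_id. A NULL in a compared column never satisfies the condition.
- book_id=2: 7 matching b row(s), so 7 row(s) emitted.
- book_id=9: 1 matching b row(s), so 1 row(s) emitted.
- book_id=2: 7 matching b row(s), so 7 row(s) emitted.
- book_id=2: 7 matching b row(s), so 7 row(s) emitted.
- book_id=8: 2 matching b row(s), so 2 row(s) emitted.
- book_id=6: 4 matching b row(s), so 4 row(s) emitted.
- book_id=6: 4 matching b row(s), so 4 row(s) emitted.
- book_id=NULL: no matching b row, dropped.
Total: 32 rows.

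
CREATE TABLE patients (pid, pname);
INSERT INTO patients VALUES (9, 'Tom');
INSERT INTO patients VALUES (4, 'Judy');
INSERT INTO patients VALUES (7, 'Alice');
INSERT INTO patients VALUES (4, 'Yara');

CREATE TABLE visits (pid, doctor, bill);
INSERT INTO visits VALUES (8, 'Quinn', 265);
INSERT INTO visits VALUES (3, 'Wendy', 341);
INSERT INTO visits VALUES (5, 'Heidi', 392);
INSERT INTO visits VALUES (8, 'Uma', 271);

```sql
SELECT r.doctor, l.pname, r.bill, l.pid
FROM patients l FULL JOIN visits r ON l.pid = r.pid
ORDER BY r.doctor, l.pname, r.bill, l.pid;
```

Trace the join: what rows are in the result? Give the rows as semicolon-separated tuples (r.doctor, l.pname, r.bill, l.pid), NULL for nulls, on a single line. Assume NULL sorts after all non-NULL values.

(Heidi, NULL, 392, NULL); (Quinn, NULL, 265, NULL); (Uma, NULL, 271, NULL); (Wendy, NULL, 341, NULL); (NULL, Alice, NULL, 7); (NULL, Judy, NULL, 4); (NULL, Tom, NULL, 9); (NULL, Yara, NULL, 4)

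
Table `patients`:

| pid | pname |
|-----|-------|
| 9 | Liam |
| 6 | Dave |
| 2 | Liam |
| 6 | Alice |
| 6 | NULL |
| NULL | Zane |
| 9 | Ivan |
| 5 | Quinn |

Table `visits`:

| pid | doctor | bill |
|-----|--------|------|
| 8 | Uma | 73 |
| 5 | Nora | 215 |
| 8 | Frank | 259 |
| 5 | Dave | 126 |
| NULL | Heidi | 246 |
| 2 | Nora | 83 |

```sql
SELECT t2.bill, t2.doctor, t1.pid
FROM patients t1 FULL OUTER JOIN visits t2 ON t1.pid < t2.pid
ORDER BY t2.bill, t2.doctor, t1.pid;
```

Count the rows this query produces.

17

FULL OUTER JOIN keeps every row from both sides; unmatched rows get NULL for the other side's columns.
Matching on t1.pid < t2.pid. A NULL in a compared column never satisfies the condition.
- t1 row (pid=9): no match → kept, t2 columns NULL.
- t1 row (pid=6): matches 2 t2 row(s) → 2 output row(s).
- t1 row (pid=2): matches 4 t2 row(s) → 4 output row(s).
- t1 row (pid=6): matches 2 t2 row(s) → 2 output row(s).
- t1 row (pid=6): matches 2 t2 row(s) → 2 output row(s).
- t1 row (pid=NULL): no match → kept, t2 columns NULL.
- t1 row (pid=9): no match → kept, t2 columns NULL.
- t1 row (pid=5): matches 2 t2 row(s) → 2 output row(s).
- 2 t2 row(s) had no t1 match → kept, t1 columns NULL.
Total: 12 matched + 5 padded = 17 rows.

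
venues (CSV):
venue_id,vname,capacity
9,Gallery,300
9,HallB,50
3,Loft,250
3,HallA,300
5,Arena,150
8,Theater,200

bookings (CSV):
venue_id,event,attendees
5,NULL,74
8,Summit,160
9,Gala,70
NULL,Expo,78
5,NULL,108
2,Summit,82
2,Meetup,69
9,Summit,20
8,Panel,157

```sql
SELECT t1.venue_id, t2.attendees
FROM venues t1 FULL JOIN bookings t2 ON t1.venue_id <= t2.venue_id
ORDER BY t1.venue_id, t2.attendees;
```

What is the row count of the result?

29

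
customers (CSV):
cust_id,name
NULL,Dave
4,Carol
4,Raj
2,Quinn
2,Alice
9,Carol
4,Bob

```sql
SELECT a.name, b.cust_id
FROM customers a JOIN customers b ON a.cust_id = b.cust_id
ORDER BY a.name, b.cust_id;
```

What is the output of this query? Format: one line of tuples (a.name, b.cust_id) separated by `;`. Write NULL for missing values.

(Alice, 2); (Alice, 2); (Bob, 4); (Bob, 4); (Bob, 4); (Carol, 4); (Carol, 4); (Carol, 4); (Carol, 9); (Quinn, 2); (Quinn, 2); (Raj, 4); (Raj, 4); (Raj, 4)

INNER JOIN keeps only pairs where the ON condition holds.
Matching on a.cust_id = b.cust_id. A NULL in a compared column never satisfies the condition.
- a (cust_id=NULL) has no partner → excluded.
- a (cust_id=4) pairs with 3 row(s) of b.
- a (cust_id=4) pairs with 3 row(s) of b.
- a (cust_id=2) pairs with 2 row(s) of b.
- a (cust_id=2) pairs with 2 row(s) of b.
- a (cust_id=9) pairs with 1 row(s) of b.
- a (cust_id=4) pairs with 3 row(s) of b.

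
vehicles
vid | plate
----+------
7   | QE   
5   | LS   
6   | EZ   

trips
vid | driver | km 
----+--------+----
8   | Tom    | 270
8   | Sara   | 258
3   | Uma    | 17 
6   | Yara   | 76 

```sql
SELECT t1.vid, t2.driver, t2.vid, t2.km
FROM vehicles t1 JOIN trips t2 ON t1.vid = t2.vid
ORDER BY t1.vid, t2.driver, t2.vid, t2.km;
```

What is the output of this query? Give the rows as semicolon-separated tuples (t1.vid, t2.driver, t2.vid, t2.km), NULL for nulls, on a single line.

(6, Yara, 6, 76)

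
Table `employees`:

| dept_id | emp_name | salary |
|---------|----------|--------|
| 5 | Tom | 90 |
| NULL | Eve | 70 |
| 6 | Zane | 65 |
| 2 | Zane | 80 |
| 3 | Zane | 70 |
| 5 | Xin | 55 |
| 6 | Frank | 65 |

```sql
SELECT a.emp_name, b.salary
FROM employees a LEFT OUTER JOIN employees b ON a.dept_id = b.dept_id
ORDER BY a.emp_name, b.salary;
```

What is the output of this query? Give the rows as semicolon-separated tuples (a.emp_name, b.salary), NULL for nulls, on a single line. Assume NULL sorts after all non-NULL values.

(Eve, NULL); (Frank, 65); (Frank, 65); (Tom, 55); (Tom, 90); (Xin, 55); (Xin, 90); (Zane, 65); (Zane, 65); (Zane, 70); (Zane, 80)

LEFT JOIN keeps every row from `employees a`; unmatched rows get NULL for `employees b`'s columns.
Matching on a.dept_id = b.dept_id. A NULL in a compared column never satisfies the condition.
- a (dept_id=5) pairs with 2 row(s) of b.
- a (dept_id=NULL) has no partner → padded with NULL.
- a (dept_id=6) pairs with 2 row(s) of b.
- a (dept_id=2) pairs with 1 row(s) of b.
- a (dept_id=3) pairs with 1 row(s) of b.
- a (dept_id=5) pairs with 2 row(s) of b.
- a (dept_id=6) pairs with 2 row(s) of b.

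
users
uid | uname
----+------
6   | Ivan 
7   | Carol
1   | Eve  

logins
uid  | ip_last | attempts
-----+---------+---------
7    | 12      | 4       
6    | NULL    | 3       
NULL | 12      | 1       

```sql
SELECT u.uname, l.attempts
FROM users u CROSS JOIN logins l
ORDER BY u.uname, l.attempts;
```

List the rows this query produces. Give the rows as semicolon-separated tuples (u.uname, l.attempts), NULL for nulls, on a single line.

CROSS JOIN pairs every row of `users` with every row of `logins`: 3 × 3 = 9 rows.

(Carol, 1); (Carol, 3); (Carol, 4); (Eve, 1); (Eve, 3); (Eve, 4); (Ivan, 1); (Ivan, 3); (Ivan, 4)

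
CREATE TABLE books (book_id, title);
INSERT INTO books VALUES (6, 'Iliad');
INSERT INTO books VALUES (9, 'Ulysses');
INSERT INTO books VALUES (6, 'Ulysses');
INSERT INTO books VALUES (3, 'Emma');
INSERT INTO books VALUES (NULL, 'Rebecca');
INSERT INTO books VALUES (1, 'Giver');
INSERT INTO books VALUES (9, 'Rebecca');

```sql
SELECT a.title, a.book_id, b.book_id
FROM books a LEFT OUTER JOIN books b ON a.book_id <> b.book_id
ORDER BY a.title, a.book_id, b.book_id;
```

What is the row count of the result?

27

LEFT JOIN keeps every row from `books a`; unmatched rows get NULL for `books b`'s columns.
Matching on a.book_id <> b.book_id. A NULL in a compared column never satisfies the condition.
Matched pairs: 26; unmatched a rows kept: 1.
Total: 26 matched + 1 padded = 27 rows.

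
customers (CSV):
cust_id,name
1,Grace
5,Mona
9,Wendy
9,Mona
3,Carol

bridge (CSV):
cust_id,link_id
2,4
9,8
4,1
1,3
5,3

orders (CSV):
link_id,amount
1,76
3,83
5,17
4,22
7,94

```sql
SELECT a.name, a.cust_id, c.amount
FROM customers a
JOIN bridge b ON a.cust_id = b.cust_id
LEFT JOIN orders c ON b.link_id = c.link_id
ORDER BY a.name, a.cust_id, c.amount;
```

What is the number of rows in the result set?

Step 1 — a INNER JOIN b on cust_id → 4 row(s).
Then LEFT JOIN `orders c` on link_id: each of those 4 rows is kept; rows whose b.link_id has no match in c get NULL for c's columns.
Result: 4 row(s).

4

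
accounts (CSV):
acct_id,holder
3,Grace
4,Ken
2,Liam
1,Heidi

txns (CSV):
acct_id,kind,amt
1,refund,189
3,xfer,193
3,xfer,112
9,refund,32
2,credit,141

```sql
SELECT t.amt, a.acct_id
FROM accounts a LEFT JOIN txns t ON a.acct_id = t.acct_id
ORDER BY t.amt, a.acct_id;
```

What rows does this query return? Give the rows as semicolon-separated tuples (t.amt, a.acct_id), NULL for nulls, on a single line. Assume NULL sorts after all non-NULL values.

LEFT JOIN keeps every row from `accounts`; unmatched rows get NULL for `txns`'s columns.
Matching on a.acct_id = t.acct_id.
- a (acct_id=3) pairs with 2 row(s) of t.
- a (acct_id=4) has no partner → padded with NULL.
- a (acct_id=2) pairs with 1 row(s) of t.
- a (acct_id=1) pairs with 1 row(s) of t.
After projecting and ordering:
t.amt | a.acct_id
112 | 3
141 | 2
189 | 1
193 | 3
NULL | 4

(112, 3); (141, 2); (189, 1); (193, 3); (NULL, 4)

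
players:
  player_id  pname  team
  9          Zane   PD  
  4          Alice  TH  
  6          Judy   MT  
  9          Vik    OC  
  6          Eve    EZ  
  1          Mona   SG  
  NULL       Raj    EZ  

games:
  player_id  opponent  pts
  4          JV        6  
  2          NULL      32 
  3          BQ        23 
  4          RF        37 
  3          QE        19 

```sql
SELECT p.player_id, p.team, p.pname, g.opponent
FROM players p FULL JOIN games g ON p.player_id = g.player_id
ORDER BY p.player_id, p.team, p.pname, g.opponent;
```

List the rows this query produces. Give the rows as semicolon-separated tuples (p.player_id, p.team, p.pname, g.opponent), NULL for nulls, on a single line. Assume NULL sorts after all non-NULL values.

(1, SG, Mona, NULL); (4, TH, Alice, JV); (4, TH, Alice, RF); (6, EZ, Eve, NULL); (6, MT, Judy, NULL); (9, OC, Vik, NULL); (9, PD, Zane, NULL); (NULL, EZ, Raj, NULL); (NULL, NULL, NULL, BQ); (NULL, NULL, NULL, QE); (NULL, NULL, NULL, NULL)

FULL OUTER JOIN keeps every row from both sides; unmatched rows get NULL for the other side's columns.
Matching on p.player_id = g.player_id. A NULL in a compared column never satisfies the condition.
Matched pairs: 2; unmatched p rows kept: 6; unmatched g rows kept: 3.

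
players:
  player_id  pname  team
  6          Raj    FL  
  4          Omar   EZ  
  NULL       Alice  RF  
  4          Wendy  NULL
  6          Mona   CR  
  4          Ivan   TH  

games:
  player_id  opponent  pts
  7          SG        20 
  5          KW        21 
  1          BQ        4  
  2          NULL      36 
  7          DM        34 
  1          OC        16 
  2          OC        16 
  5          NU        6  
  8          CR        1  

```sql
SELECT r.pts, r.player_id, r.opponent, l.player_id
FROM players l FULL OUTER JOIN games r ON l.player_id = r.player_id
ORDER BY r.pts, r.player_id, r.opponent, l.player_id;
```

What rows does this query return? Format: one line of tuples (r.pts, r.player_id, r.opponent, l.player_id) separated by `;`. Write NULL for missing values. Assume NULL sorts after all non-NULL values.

(1, 8, CR, NULL); (4, 1, BQ, NULL); (6, 5, NU, NULL); (16, 1, OC, NULL); (16, 2, OC, NULL); (20, 7, SG, NULL); (21, 5, KW, NULL); (34, 7, DM, NULL); (36, 2, NULL, NULL); (NULL, NULL, NULL, 4); (NULL, NULL, NULL, 4); (NULL, NULL, NULL, 4); (NULL, NULL, NULL, 6); (NULL, NULL, NULL, 6); (NULL, NULL, NULL, NULL)

FULL OUTER JOIN keeps every row from both sides; unmatched rows get NULL for the other side's columns.
Matching on l.player_id = r.player_id. A NULL in a compared column never satisfies the condition.
Matched pairs: 0; unmatched l rows kept: 6; unmatched r rows kept: 9.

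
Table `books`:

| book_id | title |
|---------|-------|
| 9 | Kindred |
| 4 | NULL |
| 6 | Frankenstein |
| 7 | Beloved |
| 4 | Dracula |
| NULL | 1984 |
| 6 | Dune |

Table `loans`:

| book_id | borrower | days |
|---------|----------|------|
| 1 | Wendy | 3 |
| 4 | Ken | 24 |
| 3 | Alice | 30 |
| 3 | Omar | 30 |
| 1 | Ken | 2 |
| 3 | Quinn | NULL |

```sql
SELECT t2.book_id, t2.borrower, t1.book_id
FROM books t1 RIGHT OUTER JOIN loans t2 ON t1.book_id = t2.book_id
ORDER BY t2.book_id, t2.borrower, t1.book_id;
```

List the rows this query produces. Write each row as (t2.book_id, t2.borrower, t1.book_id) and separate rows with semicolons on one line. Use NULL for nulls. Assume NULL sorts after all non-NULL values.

RIGHT JOIN keeps every row from `loans`; unmatched rows get NULL for `books`'s columns.
Matching on t1.book_id = t2.book_id. A NULL in a compared column never satisfies the condition.
- t1[0] book_id=9 → no match.
- t1[1] book_id=4 → 1 match(es) in t2 → 1 row(s).
- t1[2] book_id=6 → no match.
- t1[3] book_id=7 → no match.
- t1[4] book_id=4 → 1 match(es) in t2 → 1 row(s).
- t1[5] book_id=NULL → no match.
- t1[6] book_id=6 → no match.
- 5 row(s) from t2 found no t1 partner → padded with NULL.
After projecting and ordering:
t2.book_id | t2.borrower | t1.book_id
1 | Ken | NULL
1 | Wendy | NULL
3 | Alice | NULL
3 | Omar | NULL
3 | Quinn | NULL
4 | Ken | 4
4 | Ken | 4

(1, Ken, NULL); (1, Wendy, NULL); (3, Alice, NULL); (3, Omar, NULL); (3, Quinn, NULL); (4, Ken, 4); (4, Ken, 4)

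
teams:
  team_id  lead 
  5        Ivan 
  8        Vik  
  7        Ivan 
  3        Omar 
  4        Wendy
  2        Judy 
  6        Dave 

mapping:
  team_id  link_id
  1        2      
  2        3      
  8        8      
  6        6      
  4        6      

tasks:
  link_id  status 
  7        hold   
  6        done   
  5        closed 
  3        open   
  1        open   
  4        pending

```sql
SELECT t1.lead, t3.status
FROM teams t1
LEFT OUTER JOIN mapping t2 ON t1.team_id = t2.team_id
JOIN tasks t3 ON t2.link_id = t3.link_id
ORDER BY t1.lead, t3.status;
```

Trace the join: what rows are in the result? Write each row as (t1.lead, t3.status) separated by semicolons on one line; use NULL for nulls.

Step 1 — t1 LEFT JOIN t2 on team_id → 7 row(s).
Then INNER JOIN `tasks t3` on link_id: keep only rows whose t2.link_id appears in t3.

(Dave, done); (Judy, open); (Wendy, done)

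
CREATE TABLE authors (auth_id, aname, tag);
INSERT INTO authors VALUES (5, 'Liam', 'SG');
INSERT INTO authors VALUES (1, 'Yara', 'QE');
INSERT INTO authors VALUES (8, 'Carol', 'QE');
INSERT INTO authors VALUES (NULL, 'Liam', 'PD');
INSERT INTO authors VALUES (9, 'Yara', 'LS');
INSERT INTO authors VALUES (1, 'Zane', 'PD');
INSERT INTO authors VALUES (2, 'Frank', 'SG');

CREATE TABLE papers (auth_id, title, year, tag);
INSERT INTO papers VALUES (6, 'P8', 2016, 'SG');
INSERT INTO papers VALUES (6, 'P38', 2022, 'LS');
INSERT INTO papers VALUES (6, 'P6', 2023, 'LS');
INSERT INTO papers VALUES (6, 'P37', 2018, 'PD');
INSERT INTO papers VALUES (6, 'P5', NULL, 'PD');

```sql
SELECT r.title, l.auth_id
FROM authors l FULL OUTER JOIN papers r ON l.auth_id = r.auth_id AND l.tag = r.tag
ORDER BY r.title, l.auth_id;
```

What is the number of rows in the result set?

12

FULL OUTER JOIN keeps every row from both sides; unmatched rows get NULL for the other side's columns.
Matching on l.auth_id = r.auth_id AND l.tag = r.tag. A NULL in a compared column never satisfies the condition.
- l (auth_id=5, tag=SG) has no partner → padded with NULL.
- l (auth_id=1, tag=QE) has no partner → padded with NULL.
- l (auth_id=8, tag=QE) has no partner → padded with NULL.
- l (auth_id=NULL, tag=PD) has no partner → padded with NULL.
- l (auth_id=9, tag=LS) has no partner → padded with NULL.
- l (auth_id=1, tag=PD) has no partner → padded with NULL.
- l (auth_id=2, tag=SG) has no partner → padded with NULL.
- 5 row(s) from r found no l partner → padded with NULL.
Total: 0 matched + 12 padded = 12 rows.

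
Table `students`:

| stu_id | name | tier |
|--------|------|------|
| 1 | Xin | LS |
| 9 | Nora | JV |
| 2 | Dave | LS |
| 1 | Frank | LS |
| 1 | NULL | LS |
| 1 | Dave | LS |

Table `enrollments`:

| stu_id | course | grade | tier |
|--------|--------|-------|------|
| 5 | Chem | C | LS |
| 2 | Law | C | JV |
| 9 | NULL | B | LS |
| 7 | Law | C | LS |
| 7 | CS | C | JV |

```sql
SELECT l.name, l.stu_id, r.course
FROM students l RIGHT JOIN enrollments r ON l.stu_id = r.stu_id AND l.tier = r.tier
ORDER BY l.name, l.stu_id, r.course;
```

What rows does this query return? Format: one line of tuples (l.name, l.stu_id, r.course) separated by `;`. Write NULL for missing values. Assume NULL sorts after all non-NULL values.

(NULL, NULL, CS); (NULL, NULL, Chem); (NULL, NULL, Law); (NULL, NULL, Law); (NULL, NULL, NULL)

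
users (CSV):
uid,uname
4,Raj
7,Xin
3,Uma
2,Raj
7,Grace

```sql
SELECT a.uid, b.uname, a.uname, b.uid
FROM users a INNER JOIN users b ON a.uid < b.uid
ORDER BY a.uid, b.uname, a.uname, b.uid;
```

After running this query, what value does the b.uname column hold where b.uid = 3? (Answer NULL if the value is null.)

Uma

INNER JOIN keeps only pairs where the ON condition holds.
Matching on a.uid < b.uid.
- uid=4: 2 matching b row(s), so 2 row(s) emitted.
- uid=7: no matching b row, dropped.
- uid=3: 3 matching b row(s), so 3 row(s) emitted.
- uid=2: 4 matching b row(s), so 4 row(s) emitted.
- uid=7: no matching b row, dropped.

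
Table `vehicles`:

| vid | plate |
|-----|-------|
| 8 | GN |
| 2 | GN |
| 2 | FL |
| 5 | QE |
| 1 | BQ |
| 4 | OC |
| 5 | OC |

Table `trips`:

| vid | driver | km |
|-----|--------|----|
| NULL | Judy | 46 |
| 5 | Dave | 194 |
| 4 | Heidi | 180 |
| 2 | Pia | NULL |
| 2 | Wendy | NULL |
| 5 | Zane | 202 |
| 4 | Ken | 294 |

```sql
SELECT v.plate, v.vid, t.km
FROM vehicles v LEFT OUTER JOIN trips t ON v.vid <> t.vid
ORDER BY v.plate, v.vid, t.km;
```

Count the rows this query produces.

LEFT JOIN keeps every row from `vehicles`; unmatched rows get NULL for `trips`'s columns.
Matching on v.vid <> t.vid. A NULL in a compared column never satisfies the condition.
- v (vid=8) pairs with 6 row(s) of t.
- v (vid=2) pairs with 4 row(s) of t.
- v (vid=2) pairs with 4 row(s) of t.
- v (vid=5) pairs with 4 row(s) of t.
- v (vid=1) pairs with 6 row(s) of t.
- v (vid=4) pairs with 4 row(s) of t.
- v (vid=5) pairs with 4 row(s) of t.
Total: 32 rows.

32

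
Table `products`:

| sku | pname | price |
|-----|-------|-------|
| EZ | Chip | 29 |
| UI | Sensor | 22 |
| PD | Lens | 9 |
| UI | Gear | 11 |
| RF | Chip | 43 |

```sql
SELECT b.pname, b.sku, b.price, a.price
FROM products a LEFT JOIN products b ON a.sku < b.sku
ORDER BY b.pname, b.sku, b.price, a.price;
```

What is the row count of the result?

11

LEFT JOIN keeps every row from `products a`; unmatched rows get NULL for `products b`'s columns.
Matching on a.sku < b.sku.
- sku=EZ: 4 matching b row(s), so 4 row(s) emitted.
- sku=UI: no b row matches, row kept with b columns NULL.
- sku=PD: 3 matching b row(s), so 3 row(s) emitted.
- sku=UI: no b row matches, row kept with b columns NULL.
- sku=RF: 2 matching b row(s), so 2 row(s) emitted.
Total: 9 matched + 2 padded = 11 rows.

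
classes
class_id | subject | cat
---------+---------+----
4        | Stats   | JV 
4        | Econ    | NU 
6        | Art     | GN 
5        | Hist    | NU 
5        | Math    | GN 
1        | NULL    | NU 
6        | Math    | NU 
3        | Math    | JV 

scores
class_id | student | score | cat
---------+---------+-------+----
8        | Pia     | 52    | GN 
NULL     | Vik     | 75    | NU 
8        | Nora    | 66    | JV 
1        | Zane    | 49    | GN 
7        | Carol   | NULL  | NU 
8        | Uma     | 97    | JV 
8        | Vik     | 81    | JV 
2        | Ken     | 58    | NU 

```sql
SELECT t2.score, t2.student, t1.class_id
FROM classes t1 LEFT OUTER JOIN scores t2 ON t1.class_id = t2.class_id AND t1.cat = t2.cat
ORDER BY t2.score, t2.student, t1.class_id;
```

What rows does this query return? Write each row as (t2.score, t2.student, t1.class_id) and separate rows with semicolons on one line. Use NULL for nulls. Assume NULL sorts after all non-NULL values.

(NULL, NULL, 1); (NULL, NULL, 3); (NULL, NULL, 4); (NULL, NULL, 4); (NULL, NULL, 5); (NULL, NULL, 5); (NULL, NULL, 6); (NULL, NULL, 6)

LEFT JOIN keeps every row from `classes`; unmatched rows get NULL for `scores`'s columns.
Matching on t1.class_id = t2.class_id AND t1.cat = t2.cat. A NULL in a compared column never satisfies the condition.
- class_id=4, cat=JV: no t2 row matches, row kept with t2 columns NULL.
- class_id=4, cat=NU: no t2 row matches, row kept with t2 columns NULL.
- class_id=6, cat=GN: no t2 row matches, row kept with t2 columns NULL.
- class_id=5, cat=NU: no t2 row matches, row kept with t2 columns NULL.
- class_id=5, cat=GN: no t2 row matches, row kept with t2 columns NULL.
- class_id=1, cat=NU: no t2 row matches, row kept with t2 columns NULL.
- class_id=6, cat=NU: no t2 row matches, row kept with t2 columns NULL.
- class_id=3, cat=JV: no t2 row matches, row kept with t2 columns NULL.
After projecting and ordering:
t2.score | t2.student | t1.class_id
NULL | NULL | 1
NULL | NULL | 3
NULL | NULL | 4
NULL | NULL | 4
NULL | NULL | 5
NULL | NULL | 5
NULL | NULL | 6
NULL | NULL | 6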